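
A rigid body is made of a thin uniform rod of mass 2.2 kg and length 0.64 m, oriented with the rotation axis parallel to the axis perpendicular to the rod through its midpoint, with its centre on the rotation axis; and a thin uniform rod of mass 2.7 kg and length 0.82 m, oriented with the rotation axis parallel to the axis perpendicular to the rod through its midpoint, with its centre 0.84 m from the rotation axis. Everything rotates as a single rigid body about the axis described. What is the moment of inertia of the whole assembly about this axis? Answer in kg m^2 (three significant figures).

2.13

Thin rod: I_cm = (1/12)ML² = (1/12)(2.2)(0.64)² = 0.075093 kg m^2; axis through the centre, so I = 0.075093 kg m^2.
Thin rod: I_cm = (1/12)ML² = (1/12)(2.7)(0.82)² = 0.15129 kg m^2; centre at d = 0.84 m, so I = I_cm + Md² gives I = 0.15129 + (2.7)(0.84)² = 2.0564 kg m^2.
Total I = 0.075093 + 2.0564 = 2.1315 kg m^2.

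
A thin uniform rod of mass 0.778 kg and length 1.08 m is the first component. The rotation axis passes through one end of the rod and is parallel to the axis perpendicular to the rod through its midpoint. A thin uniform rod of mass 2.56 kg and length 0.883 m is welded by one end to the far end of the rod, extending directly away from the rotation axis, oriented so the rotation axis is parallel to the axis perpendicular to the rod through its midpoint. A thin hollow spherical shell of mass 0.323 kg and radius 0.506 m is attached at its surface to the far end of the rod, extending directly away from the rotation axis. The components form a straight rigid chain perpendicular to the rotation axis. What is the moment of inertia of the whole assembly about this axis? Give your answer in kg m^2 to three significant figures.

8.42

Thin rod: I_cm = (1/12)ML² = (1/12)(0.778)(1.08)² = 0.075622 kg m^2; centre at d = 0.54 m, so the parallel axis theorem gives I = 0.075622 + (0.778)(0.54)² = 0.30249 kg m^2.
Thin rod: I_cm = (1/12)ML² = (1/12)(2.56)(0.883)² = 0.16633 kg m^2; centre at d = 0.54 + 0.54 + 0.4415 = 1.5215 m, so the parallel axis theorem gives I = 0.16633 + (2.56)(1.5215)² = 6.0926 kg m^2.
Spherical shell: I_cm = (2/3)MR² = (2/3)(0.323)(0.506)² = 0.055133 kg m^2; centre at d = 0.54 + 0.54 + 0.4415 + 0.4415 + 0.506 = 2.469 m, so the parallel axis theorem gives I = 0.055133 + (0.323)(2.469)² = 2.0241 kg m^2.
Total I = 0.30249 + 6.0926 + 2.0241 = 8.4193 kg m^2.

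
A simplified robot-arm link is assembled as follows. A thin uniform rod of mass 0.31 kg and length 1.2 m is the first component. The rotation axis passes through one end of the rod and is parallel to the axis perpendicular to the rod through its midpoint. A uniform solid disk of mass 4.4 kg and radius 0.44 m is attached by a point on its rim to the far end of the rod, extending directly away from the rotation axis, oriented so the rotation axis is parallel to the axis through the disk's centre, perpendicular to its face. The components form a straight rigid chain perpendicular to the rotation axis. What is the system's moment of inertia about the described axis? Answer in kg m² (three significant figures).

12.4

Thin rod: I_cm = (1/12)ML² = (1/12)(0.31)(1.2)² = 0.0372 kg m²; centre at d = 0.6 m, so I = I_cm + Md² gives I = 0.0372 + (0.31)(0.6)² = 0.1488 kg m².
Solid disk: I_cm = (1/2)MR² = (1/2)(4.4)(0.44)² = 0.42592 kg m²; centre at d = 0.6 + 0.6 + 0.44 = 1.64 m, so I = I_cm + Md² gives I = 0.42592 + (4.4)(1.64)² = 12.26 kg m².
Total I = 0.1488 + 12.26 = 12.409 kg m².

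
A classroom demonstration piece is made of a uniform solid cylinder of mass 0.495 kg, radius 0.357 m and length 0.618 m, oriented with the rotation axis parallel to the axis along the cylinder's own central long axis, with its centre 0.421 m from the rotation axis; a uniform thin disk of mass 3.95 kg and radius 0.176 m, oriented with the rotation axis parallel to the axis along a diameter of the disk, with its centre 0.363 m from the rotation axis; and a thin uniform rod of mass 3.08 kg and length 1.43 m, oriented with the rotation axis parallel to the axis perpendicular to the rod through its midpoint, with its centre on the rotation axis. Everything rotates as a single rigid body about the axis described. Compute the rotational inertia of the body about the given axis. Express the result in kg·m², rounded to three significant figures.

1.20

Solid cylinder: I_cm = (1/2)MR² = (1/2)(0.495)(0.357)² = 0.031544 kg·m²; centre at d = 0.421 m, so I = I_cm + Md² gives I = 0.031544 + (0.495)(0.421)² = 0.11928 kg·m².
Thin disk: I_cm = (1/4)MR² = (1/4)(3.95)(0.176)² = 0.030589 kg·m²; centre at d = 0.363 m, so I = I_cm + Md² gives I = 0.030589 + (3.95)(0.363)² = 0.55108 kg·m².
Thin rod: I_cm = (1/12)ML² = (1/12)(3.08)(1.43)² = 0.52486 kg·m²; axis through the centre, so I = 0.52486 kg·m².
Total I = 0.11928 + 0.55108 + 0.52486 = 1.1952 kg·m².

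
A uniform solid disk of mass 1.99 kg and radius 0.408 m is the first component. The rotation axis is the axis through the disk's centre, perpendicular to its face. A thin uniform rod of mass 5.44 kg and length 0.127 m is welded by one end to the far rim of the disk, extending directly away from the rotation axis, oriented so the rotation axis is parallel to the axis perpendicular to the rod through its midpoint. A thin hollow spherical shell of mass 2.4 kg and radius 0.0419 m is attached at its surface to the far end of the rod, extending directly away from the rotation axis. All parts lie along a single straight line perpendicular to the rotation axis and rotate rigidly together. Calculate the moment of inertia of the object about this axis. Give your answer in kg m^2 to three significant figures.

Solid disk: I_cm = (1/2)MR² = (1/2)(1.99)(0.408)² = 0.16563 kg m^2; axis through the centre, so I = 0.16563 kg m^2.
Thin rod: I_cm = (1/12)ML² = (1/12)(5.44)(0.127)² = 0.0073118 kg m^2; centre at d = 0.408 + 0.0635 = 0.4715 m, so the parallel axis theorem gives I = 0.0073118 + (5.44)(0.4715)² = 1.2167 kg m^2.
Spherical shell: I_cm = (2/3)MR² = (2/3)(2.4)(0.0419)² = 0.002809 kg m^2; centre at d = 0.408 + 0.0635 + 0.0635 + 0.0419 = 0.5769 m, so the parallel axis theorem gives I = 0.002809 + (2.4)(0.5769)² = 0.80156 kg m^2.
Total I = 0.16563 + 1.2167 + 0.80156 = 2.1839 kg m^2.

2.18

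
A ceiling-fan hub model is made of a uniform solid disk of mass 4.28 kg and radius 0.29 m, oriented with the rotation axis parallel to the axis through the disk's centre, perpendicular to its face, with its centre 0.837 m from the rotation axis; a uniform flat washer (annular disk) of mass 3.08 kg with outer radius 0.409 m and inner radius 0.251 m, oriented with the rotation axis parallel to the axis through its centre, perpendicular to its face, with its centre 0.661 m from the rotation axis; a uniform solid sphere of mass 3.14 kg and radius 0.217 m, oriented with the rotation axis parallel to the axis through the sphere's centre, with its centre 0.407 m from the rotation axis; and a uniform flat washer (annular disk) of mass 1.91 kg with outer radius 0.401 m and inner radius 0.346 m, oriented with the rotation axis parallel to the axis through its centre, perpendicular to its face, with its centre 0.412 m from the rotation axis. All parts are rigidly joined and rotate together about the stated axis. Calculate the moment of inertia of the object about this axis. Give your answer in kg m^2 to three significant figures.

6.05

Solid disk: I_cm = (1/2)MR² = (1/2)(4.28)(0.29)² = 0.17997 kg m^2; centre at d = 0.837 m, so the parallel axis theorem gives I = 0.17997 + (4.28)(0.837)² = 3.1784 kg m^2.
Annular disk: I_cm = (1/2)M(R²+r²) = (1/2)(3.08)[(0.409)² + (0.251)²] = 0.35463 kg m^2; centre at d = 0.661 m, so the parallel axis theorem gives I = 0.35463 + (3.08)(0.661)² = 1.7004 kg m^2.
Solid sphere: I_cm = (2/5)MR² = (2/5)(3.14)(0.217)² = 0.059144 kg m^2; centre at d = 0.407 m, so the parallel axis theorem gives I = 0.059144 + (3.14)(0.407)² = 0.57928 kg m^2.
Annular disk: I_cm = (1/2)M(R²+r²) = (1/2)(1.91)[(0.401)² + (0.346)²] = 0.26789 kg m^2; centre at d = 0.412 m, so the parallel axis theorem gives I = 0.26789 + (1.91)(0.412)² = 0.5921 kg m^2.
Total I = 3.1784 + 1.7004 + 0.57928 + 0.5921 = 6.0501 kg m^2.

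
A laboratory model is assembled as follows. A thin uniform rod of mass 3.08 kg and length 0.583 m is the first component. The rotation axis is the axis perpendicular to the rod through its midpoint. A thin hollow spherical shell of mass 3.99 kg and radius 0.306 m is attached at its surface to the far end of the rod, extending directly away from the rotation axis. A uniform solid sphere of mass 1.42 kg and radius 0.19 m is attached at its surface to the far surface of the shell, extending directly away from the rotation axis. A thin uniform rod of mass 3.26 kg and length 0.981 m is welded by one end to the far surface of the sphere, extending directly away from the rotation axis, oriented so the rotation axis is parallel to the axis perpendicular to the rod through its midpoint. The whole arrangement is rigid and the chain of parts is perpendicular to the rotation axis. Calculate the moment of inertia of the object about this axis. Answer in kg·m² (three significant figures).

Thin rod: I_cm = (1/12)ML² = (1/12)(3.08)(0.583)² = 0.087238 kg·m²; axis through the centre, so I = 0.087238 kg·m².
Spherical shell: I_cm = (2/3)MR² = (2/3)(3.99)(0.306)² = 0.24907 kg·m²; centre at d = 0.2915 + 0.306 = 0.5975 m, so the parallel axis theorem gives I = 0.24907 + (3.99)(0.5975)² = 1.6735 kg·m².
Solid sphere: I_cm = (2/5)MR² = (2/5)(1.42)(0.19)² = 0.020505 kg·m²; centre at d = 0.2915 + 0.306 + 0.306 + 0.19 = 1.0935 m, so the parallel axis theorem gives I = 0.020505 + (1.42)(1.0935)² = 1.7185 kg·m².
Thin rod: I_cm = (1/12)ML² = (1/12)(3.26)(0.981)² = 0.26144 kg·m²; centre at d = 0.2915 + 0.306 + 0.306 + 0.19 + 0.19 + 0.4905 = 1.774 m, so the parallel axis theorem gives I = 0.26144 + (3.26)(1.774)² = 10.521 kg·m².
Total I = 0.087238 + 1.6735 + 1.7185 + 10.521 = 14 kg·m².

14.0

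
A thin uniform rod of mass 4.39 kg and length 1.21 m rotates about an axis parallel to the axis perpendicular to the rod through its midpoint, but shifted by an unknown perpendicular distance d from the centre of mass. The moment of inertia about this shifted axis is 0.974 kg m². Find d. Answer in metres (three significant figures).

About the centre-of-mass axis, I_cm = (1/12)ML² = (1/12)(4.39)(1.21)² = 0.53562 kg m².
Parallel axis theorem: I = I_cm + Md², so Md² = 0.974 − 0.53562 = 0.43838 kg m².
d = √(0.43838 / 4.39) = 0.31601 m.

0.316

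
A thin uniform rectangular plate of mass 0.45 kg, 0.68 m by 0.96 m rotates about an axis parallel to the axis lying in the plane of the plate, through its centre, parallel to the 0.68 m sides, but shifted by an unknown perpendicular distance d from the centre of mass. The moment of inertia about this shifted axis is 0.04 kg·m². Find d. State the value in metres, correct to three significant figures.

0.110

About the centre-of-mass axis, I_cm = (1/12)Mb² = (1/12)(0.45)(0.96)² = 0.03456 kg·m².
Parallel axis theorem: I = I_cm + Md², so Md² = 0.04 − 0.03456 = 0.00544 kg·m².
d = √(0.00544 / 0.45) = 0.10995 m.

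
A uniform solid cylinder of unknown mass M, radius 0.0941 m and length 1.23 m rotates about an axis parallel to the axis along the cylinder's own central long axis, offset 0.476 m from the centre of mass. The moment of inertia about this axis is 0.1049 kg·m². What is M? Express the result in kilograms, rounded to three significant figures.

I = I_cm + Md² = (1/2)MR² + Md² = M·[0.5·(0.0941)² + (0.476)²] = M·0.231.
So M = 0.1049 / 0.231 = 0.45411 kg.

0.454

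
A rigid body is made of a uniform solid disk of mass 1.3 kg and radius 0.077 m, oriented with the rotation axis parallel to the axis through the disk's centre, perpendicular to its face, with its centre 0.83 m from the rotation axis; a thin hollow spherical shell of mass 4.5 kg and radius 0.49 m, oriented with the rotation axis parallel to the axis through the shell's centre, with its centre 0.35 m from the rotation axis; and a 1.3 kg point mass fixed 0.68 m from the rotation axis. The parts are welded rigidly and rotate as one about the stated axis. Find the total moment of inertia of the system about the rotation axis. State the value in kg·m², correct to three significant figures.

Solid disk: I_cm = (1/2)MR² = (1/2)(1.3)(0.077)² = 0.0038539 kg·m²; centre at d = 0.83 m, so I = I_cm + Md² gives I = 0.0038539 + (1.3)(0.83)² = 0.89942 kg·m².
Spherical shell: I_cm = (2/3)MR² = (2/3)(4.5)(0.49)² = 0.7203 kg·m²; centre at d = 0.35 m, so I = I_cm + Md² gives I = 0.7203 + (4.5)(0.35)² = 1.2715 kg·m².
Point mass: I_cm = 0; centre at d = 0.68 m, so I = I_cm + Md² gives I = 0 + (1.3)(0.68)² = 0.60112 kg·m².
Total I = 0.89942 + 1.2715 + 0.60112 = 2.7721 kg·m².

2.77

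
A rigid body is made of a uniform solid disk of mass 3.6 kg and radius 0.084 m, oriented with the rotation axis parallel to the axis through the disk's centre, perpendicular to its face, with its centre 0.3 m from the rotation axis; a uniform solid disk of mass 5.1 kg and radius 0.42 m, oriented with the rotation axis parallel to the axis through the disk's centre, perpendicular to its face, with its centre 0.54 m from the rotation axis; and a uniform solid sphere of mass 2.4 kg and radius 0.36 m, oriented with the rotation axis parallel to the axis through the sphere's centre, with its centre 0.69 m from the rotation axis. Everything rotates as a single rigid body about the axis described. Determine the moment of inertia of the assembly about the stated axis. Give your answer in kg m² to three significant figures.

3.54

Solid disk: I_cm = (1/2)MR² = (1/2)(3.6)(0.084)² = 0.012701 kg m²; centre at d = 0.3 m, so I = I_cm + Md² gives I = 0.012701 + (3.6)(0.3)² = 0.3367 kg m².
Solid disk: I_cm = (1/2)MR² = (1/2)(5.1)(0.42)² = 0.44982 kg m²; centre at d = 0.54 m, so I = I_cm + Md² gives I = 0.44982 + (5.1)(0.54)² = 1.937 kg m².
Solid sphere: I_cm = (2/5)MR² = (2/5)(2.4)(0.36)² = 0.12442 kg m²; centre at d = 0.69 m, so I = I_cm + Md² gives I = 0.12442 + (2.4)(0.69)² = 1.2671 kg m².
Total I = 0.3367 + 1.937 + 1.2671 = 3.5407 kg m².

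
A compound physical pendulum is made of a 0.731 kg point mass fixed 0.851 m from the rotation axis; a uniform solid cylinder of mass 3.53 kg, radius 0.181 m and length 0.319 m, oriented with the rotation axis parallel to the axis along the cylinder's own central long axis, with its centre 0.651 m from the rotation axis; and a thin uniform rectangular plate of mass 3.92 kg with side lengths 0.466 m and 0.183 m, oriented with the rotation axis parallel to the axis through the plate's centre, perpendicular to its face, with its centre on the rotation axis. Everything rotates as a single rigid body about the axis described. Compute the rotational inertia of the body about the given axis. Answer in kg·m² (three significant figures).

2.17

Point mass: I_cm = 0; centre at d = 0.851 m, so I = I_cm + Md² gives I = 0 + (0.731)(0.851)² = 0.52939 kg·m².
Solid cylinder: I_cm = (1/2)MR² = (1/2)(3.53)(0.181)² = 0.057823 kg·m²; centre at d = 0.651 m, so I = I_cm + Md² gives I = 0.057823 + (3.53)(0.651)² = 1.5538 kg·m².
Rectangular plate: I_cm = (1/12)M(a²+b²) = (1/12)(3.92)[(0.466)² + (0.183)²] = 0.081877 kg·m²; axis through the centre, so I = 0.081877 kg·m².
Total I = 0.52939 + 1.5538 + 0.081877 = 2.1651 kg·m².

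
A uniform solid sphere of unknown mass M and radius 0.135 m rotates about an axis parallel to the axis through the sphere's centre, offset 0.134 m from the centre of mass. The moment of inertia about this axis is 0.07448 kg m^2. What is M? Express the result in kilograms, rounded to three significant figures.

2.95

I = I_cm + Md² = (2/5)MR² + Md² = M·[0.4·(0.135)² + (0.134)²] = M·0.025246.
So M = 0.07448 / 0.025246 = 2.9502 kg.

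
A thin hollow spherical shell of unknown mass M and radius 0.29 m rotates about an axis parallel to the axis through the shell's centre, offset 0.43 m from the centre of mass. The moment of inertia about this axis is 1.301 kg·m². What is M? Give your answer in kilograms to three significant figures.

5.40

I = I_cm + Md² = (2/3)MR² + Md² = M·[0.666667·(0.29)² + (0.43)²] = M·0.24097.
So M = 1.301 / 0.24097 = 5.3991 kg.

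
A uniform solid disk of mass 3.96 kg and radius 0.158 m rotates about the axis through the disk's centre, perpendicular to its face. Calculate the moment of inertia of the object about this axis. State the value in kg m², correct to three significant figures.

0.0494

I_cm = (1/2)MR² = (1/2)(3.96)(0.158)² = 0.049429 kg m²; axis through the centre, so I = 0.049429 kg m².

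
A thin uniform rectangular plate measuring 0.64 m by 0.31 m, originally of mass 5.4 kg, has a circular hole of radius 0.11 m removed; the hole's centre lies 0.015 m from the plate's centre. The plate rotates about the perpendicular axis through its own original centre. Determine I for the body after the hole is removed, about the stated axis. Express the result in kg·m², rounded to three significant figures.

Unpierced body about its centre: I₀ = (1/12)M(a²+b²) = (1/12)(5.4)[(0.64)² + (0.31)²] = 0.22757 kg·m².
The removed disk has mass m = M·πr²/(ab) = (5.4)·π(0.11)²/(0.64·0.31) = 1.0346 kg (same uniform areal density).
Its moment of inertia about the rotation axis (parallel-axis theorem): I_hole = (1/2)mr² + md² = (1/2)(1.0346)(0.11)² + (1.0346)(0.015)² = 0.0064923 kg·m².
Treating the hole as negative mass, I = I₀ − I_hole = 0.22757 − 0.0064923 = 0.22107 kg·m².

0.221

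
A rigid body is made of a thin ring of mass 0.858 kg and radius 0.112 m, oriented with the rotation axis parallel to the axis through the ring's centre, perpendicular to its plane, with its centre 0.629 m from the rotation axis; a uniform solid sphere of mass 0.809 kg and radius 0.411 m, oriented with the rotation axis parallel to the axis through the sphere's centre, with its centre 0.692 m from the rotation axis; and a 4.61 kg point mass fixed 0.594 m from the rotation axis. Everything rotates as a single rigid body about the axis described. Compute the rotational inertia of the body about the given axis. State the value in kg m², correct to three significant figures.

Thin ring: I_cm = MR² = (0.858)(0.112)² = 0.010763 kg m²; centre at d = 0.629 m, so the parallel axis theorem gives I = 0.010763 + (0.858)(0.629)² = 0.35022 kg m².
Solid sphere: I_cm = (2/5)MR² = (2/5)(0.809)(0.411)² = 0.054663 kg m²; centre at d = 0.692 m, so the parallel axis theorem gives I = 0.054663 + (0.809)(0.692)² = 0.44206 kg m².
Point mass: I_cm = 0; centre at d = 0.594 m, so the parallel axis theorem gives I = 0 + (4.61)(0.594)² = 1.6266 kg m².
Total I = 0.35022 + 0.44206 + 1.6266 = 2.4189 kg m².

2.42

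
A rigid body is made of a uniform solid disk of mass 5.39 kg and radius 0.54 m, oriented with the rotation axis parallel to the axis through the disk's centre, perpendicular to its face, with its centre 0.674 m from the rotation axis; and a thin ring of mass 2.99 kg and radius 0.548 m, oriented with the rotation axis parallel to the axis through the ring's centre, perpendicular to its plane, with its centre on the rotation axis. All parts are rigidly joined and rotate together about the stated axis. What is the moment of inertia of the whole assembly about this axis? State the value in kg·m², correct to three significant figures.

Solid disk: I_cm = (1/2)MR² = (1/2)(5.39)(0.54)² = 0.78586 kg·m²; centre at d = 0.674 m, so the parallel axis theorem gives I = 0.78586 + (5.39)(0.674)² = 3.2344 kg·m².
Thin ring: I_cm = MR² = (2.99)(0.548)² = 0.89791 kg·m²; axis through the centre, so I = 0.89791 kg·m².
Total I = 3.2344 + 0.89791 = 4.1323 kg·m².

4.13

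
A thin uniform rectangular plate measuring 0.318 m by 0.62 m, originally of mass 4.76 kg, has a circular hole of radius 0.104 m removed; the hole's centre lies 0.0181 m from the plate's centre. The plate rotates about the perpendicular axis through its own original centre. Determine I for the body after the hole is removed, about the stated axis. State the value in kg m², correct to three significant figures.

Unpierced body about its centre: I₀ = (1/12)M(a²+b²) = (1/12)(4.76)[(0.318)² + (0.62)²] = 0.19259 kg m².
The removed disk has mass m = M·πr²/(ab) = (4.76)·π(0.104)²/(0.318·0.62) = 0.82036 kg (same uniform areal density).
Its moment of inertia about the rotation axis (parallel-axis theorem): I_hole = (1/2)mr² + md² = (1/2)(0.82036)(0.104)² + (0.82036)(0.0181)² = 0.0047053 kg m².
Treating the hole as negative mass, I = I₀ − I_hole = 0.19259 − 0.0047053 = 0.18789 kg m².

0.188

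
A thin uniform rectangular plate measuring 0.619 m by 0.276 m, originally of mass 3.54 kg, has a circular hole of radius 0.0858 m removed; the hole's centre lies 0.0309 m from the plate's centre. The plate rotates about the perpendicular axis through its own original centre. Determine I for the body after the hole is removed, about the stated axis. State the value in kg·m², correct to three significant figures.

Unpierced body about its centre: I₀ = (1/12)M(a²+b²) = (1/12)(3.54)[(0.619)² + (0.276)²] = 0.1355 kg·m².
The removed disk has mass m = M·πr²/(ab) = (3.54)·π(0.0858)²/(0.619·0.276) = 0.47921 kg (same uniform areal density).
Its moment of inertia about the rotation axis (parallel-axis theorem): I_hole = (1/2)mr² + md² = (1/2)(0.47921)(0.0858)² + (0.47921)(0.0309)² = 0.0022215 kg·m².
Treating the hole as negative mass, I = I₀ − I_hole = 0.1355 − 0.0022215 = 0.13328 kg·m².

0.133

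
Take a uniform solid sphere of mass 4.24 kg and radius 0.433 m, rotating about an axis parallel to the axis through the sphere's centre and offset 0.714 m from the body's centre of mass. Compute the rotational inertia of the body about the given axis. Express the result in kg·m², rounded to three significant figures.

2.48

I_cm = (2/5)MR² = (2/5)(4.24)(0.433)² = 0.31798 kg·m²; centre at d = 0.714 m, so I = I_cm + Md² gives I = 0.31798 + (4.24)(0.714)² = 2.4795 kg·m².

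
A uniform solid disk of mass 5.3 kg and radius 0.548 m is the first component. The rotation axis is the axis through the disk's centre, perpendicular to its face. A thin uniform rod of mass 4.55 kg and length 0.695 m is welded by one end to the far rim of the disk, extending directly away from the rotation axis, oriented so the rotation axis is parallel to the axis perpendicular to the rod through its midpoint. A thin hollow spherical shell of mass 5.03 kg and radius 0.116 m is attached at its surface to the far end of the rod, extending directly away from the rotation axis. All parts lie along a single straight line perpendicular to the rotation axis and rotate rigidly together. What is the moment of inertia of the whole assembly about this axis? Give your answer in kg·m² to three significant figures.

Solid disk: I_cm = (1/2)MR² = (1/2)(5.3)(0.548)² = 0.79581 kg·m²; axis through the centre, so I = 0.79581 kg·m².
Thin rod: I_cm = (1/12)ML² = (1/12)(4.55)(0.695)² = 0.18315 kg·m²; centre at d = 0.548 + 0.3475 = 0.8955 m, so the parallel axis theorem gives I = 0.18315 + (4.55)(0.8955)² = 3.8319 kg·m².
Spherical shell: I_cm = (2/3)MR² = (2/3)(5.03)(0.116)² = 0.045122 kg·m²; centre at d = 0.548 + 0.3475 + 0.3475 + 0.116 = 1.359 m, so the parallel axis theorem gives I = 0.045122 + (5.03)(1.359)² = 9.3349 kg·m².
Total I = 0.79581 + 3.8319 + 9.3349 = 13.963 kg·m².

14.0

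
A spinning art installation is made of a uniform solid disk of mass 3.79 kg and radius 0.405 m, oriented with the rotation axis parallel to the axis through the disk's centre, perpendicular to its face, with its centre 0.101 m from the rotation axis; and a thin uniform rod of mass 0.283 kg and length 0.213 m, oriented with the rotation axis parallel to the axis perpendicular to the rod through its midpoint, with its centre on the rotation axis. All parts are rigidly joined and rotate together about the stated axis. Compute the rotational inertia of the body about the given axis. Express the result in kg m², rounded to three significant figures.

0.351

Solid disk: I_cm = (1/2)MR² = (1/2)(3.79)(0.405)² = 0.31083 kg m²; centre at d = 0.101 m, so I = I_cm + Md² gives I = 0.31083 + (3.79)(0.101)² = 0.34949 kg m².
Thin rod: I_cm = (1/12)ML² = (1/12)(0.283)(0.213)² = 0.00107 kg m²; axis through the centre, so I = 0.00107 kg m².
Total I = 0.34949 + 0.00107 = 0.35056 kg m².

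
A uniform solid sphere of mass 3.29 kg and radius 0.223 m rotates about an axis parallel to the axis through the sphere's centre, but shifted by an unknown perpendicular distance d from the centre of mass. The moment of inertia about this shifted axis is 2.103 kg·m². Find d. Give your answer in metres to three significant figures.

About the centre-of-mass axis, I_cm = (2/5)MR² = (2/5)(3.29)(0.223)² = 0.065443 kg·m².
Parallel axis theorem: I = I_cm + Md², so Md² = 2.103 − 0.065443 = 2.0376 kg·m².
d = √(2.0376 / 3.29) = 0.78697 m.

0.787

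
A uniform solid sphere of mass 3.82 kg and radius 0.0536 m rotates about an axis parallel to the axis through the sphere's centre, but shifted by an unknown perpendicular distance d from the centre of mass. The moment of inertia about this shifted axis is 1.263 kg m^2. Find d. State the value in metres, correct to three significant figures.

0.574

About the centre-of-mass axis, I_cm = (2/5)MR² = (2/5)(3.82)(0.0536)² = 0.0043899 kg m^2.
Parallel axis theorem: I = I_cm + Md², so Md² = 1.263 − 0.0043899 = 1.2586 kg m^2.
d = √(1.2586 / 3.82) = 0.574 m.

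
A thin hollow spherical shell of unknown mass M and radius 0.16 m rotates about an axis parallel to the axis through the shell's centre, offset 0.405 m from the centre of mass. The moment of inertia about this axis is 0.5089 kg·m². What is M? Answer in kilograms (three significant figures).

2.81

I = I_cm + Md² = (2/3)MR² + Md² = M·[0.666667·(0.16)² + (0.405)²] = M·0.18109.
So M = 0.5089 / 0.18109 = 2.8102 kg.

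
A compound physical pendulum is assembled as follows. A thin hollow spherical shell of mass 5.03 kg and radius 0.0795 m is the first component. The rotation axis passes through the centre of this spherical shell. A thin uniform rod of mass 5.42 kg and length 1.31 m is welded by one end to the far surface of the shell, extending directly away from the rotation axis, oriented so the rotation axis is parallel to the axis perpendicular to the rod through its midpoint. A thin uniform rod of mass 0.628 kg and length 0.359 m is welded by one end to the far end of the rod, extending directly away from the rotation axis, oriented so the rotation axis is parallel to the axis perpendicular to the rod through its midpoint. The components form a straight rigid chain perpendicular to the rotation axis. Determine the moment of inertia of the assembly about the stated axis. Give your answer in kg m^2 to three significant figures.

5.27

Spherical shell: I_cm = (2/3)MR² = (2/3)(5.03)(0.0795)² = 0.021194 kg m^2; axis through the centre, so I = 0.021194 kg m^2.
Thin rod: I_cm = (1/12)ML² = (1/12)(5.42)(1.31)² = 0.77511 kg m^2; centre at d = 0.0795 + 0.655 = 0.7345 m, so the parallel axis theorem gives I = 0.77511 + (5.42)(0.7345)² = 3.6991 kg m^2.
Thin rod: I_cm = (1/12)ML² = (1/12)(0.628)(0.359)² = 0.0067448 kg m^2; centre at d = 0.0795 + 0.655 + 0.655 + 0.1795 = 1.569 m, so the parallel axis theorem gives I = 0.0067448 + (0.628)(1.569)² = 1.5527 kg m^2.
Total I = 0.021194 + 3.6991 + 1.5527 = 5.2731 kg m^2.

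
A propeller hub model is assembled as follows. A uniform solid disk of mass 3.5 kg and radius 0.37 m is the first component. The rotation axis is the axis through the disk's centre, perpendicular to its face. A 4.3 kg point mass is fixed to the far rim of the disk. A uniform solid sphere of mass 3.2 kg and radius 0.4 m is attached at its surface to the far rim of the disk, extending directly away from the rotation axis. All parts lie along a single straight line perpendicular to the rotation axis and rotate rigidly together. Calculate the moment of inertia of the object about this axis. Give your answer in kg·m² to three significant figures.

2.93

Solid disk: I_cm = (1/2)MR² = (1/2)(3.5)(0.37)² = 0.23957 kg·m²; axis through the centre, so I = 0.23957 kg·m².
Point mass: I_cm = 0; centre at d = 0.37 m, so the parallel axis theorem gives I = 0 + (4.3)(0.37)² = 0.58867 kg·m².
Solid sphere: I_cm = (2/5)MR² = (2/5)(3.2)(0.4)² = 0.2048 kg·m²; centre at d = 0.37 + 0.4 = 0.77 m, so the parallel axis theorem gives I = 0.2048 + (3.2)(0.77)² = 2.1021 kg·m².
Total I = 0.23957 + 0.58867 + 2.1021 = 2.9303 kg·m².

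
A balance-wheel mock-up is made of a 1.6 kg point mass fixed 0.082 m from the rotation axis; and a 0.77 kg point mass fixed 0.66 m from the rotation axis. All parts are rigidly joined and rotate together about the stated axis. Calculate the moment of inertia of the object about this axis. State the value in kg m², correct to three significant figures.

Point mass: I_cm = 0; centre at d = 0.082 m, so the parallel axis theorem gives I = 0 + (1.6)(0.082)² = 0.010758 kg m².
Point mass: I_cm = 0; centre at d = 0.66 m, so the parallel axis theorem gives I = 0 + (0.77)(0.66)² = 0.33541 kg m².
Total I = 0.010758 + 0.33541 = 0.34617 kg m².

0.346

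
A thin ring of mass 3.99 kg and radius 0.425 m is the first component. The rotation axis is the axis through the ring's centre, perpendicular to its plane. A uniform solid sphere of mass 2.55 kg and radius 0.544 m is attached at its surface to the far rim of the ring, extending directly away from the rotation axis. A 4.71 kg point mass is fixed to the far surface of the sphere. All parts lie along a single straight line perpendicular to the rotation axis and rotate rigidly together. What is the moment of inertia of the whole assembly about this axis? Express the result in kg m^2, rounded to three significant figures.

14.2

Thin ring: I_cm = MR² = (3.99)(0.425)² = 0.72069 kg m^2; axis through the centre, so I = 0.72069 kg m^2.
Solid sphere: I_cm = (2/5)MR² = (2/5)(2.55)(0.544)² = 0.30185 kg m^2; centre at d = 0.425 + 0.544 = 0.969 m, so the parallel axis theorem gives I = 0.30185 + (2.55)(0.969)² = 2.6962 kg m^2.
Point mass: I_cm = 0; centre at d = 0.425 + 0.544 + 0.544 = 1.513 m, so the parallel axis theorem gives I = 0 + (4.71)(1.513)² = 10.782 kg m^2.
Total I = 0.72069 + 2.6962 + 10.782 = 14.199 kg m^2.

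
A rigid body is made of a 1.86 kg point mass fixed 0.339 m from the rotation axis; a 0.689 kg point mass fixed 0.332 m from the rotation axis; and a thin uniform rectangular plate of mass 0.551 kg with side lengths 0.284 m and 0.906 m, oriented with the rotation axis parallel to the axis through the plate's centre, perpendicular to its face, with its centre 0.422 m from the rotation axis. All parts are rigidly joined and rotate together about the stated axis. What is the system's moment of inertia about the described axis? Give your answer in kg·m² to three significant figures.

Point mass: I_cm = 0; centre at d = 0.339 m, so the parallel axis theorem gives I = 0 + (1.86)(0.339)² = 0.21375 kg·m².
Point mass: I_cm = 0; centre at d = 0.332 m, so the parallel axis theorem gives I = 0 + (0.689)(0.332)² = 0.075944 kg·m².
Rectangular plate: I_cm = (1/12)M(a²+b²) = (1/12)(0.551)[(0.284)² + (0.906)²] = 0.041394 kg·m²; centre at d = 0.422 m, so the parallel axis theorem gives I = 0.041394 + (0.551)(0.422)² = 0.13952 kg·m².
Total I = 0.21375 + 0.075944 + 0.13952 = 0.42922 kg·m².

0.429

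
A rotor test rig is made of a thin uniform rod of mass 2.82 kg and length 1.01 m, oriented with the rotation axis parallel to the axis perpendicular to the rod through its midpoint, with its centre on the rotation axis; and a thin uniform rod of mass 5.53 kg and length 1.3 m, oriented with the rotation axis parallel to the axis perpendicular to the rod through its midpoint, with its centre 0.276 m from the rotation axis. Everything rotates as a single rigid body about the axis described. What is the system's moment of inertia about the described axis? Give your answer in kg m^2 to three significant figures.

Thin rod: I_cm = (1/12)ML² = (1/12)(2.82)(1.01)² = 0.23972 kg m^2; axis through the centre, so I = 0.23972 kg m^2.
Thin rod: I_cm = (1/12)ML² = (1/12)(5.53)(1.3)² = 0.77881 kg m^2; centre at d = 0.276 m, so I = I_cm + Md² gives I = 0.77881 + (5.53)(0.276)² = 1.2001 kg m^2.
Total I = 0.23972 + 1.2001 = 1.4398 kg m^2.

1.44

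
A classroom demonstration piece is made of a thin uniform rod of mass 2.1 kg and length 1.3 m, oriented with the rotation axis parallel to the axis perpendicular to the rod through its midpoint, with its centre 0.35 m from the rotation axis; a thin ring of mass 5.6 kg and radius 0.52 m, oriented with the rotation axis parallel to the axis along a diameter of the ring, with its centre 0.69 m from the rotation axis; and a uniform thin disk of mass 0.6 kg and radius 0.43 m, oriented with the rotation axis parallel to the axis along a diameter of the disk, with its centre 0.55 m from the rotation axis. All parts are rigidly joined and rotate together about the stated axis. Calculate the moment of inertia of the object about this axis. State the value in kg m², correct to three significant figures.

Thin rod: I_cm = (1/12)ML² = (1/12)(2.1)(1.3)² = 0.29575 kg m²; centre at d = 0.35 m, so I = I_cm + Md² gives I = 0.29575 + (2.1)(0.35)² = 0.553 kg m².
Thin ring: I_cm = (1/2)MR² = (1/2)(5.6)(0.52)² = 0.75712 kg m²; centre at d = 0.69 m, so I = I_cm + Md² gives I = 0.75712 + (5.6)(0.69)² = 3.4233 kg m².
Thin disk: I_cm = (1/4)MR² = (1/4)(0.6)(0.43)² = 0.027735 kg m²; centre at d = 0.55 m, so I = I_cm + Md² gives I = 0.027735 + (0.6)(0.55)² = 0.20924 kg m².
Total I = 0.553 + 3.4233 + 0.20924 = 4.1855 kg m².

4.19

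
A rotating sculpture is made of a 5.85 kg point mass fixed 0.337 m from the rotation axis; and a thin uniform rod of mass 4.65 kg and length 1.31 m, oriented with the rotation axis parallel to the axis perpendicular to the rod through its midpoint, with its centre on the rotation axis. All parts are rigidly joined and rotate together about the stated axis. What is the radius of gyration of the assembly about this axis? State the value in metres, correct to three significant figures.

Point mass: I_cm = 0; centre at d = 0.337 m, so the parallel axis theorem gives I = 0 + (5.85)(0.337)² = 0.66438 kg m².
Thin rod: I_cm = (1/12)ML² = (1/12)(4.65)(1.31)² = 0.66499 kg m²; axis through the centre, so I = 0.66499 kg m².
Total I = 1.3294 kg m²; total mass M = 10.5 kg.
k = √(I/M) = √(1.3294/10.5) = 0.35582 m.

0.356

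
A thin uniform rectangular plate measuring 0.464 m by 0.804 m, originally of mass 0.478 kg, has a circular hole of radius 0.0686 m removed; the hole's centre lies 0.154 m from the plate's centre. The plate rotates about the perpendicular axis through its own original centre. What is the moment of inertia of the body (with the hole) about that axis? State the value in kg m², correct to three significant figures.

Unpierced body about its centre: I₀ = (1/12)M(a²+b²) = (1/12)(0.478)[(0.464)² + (0.804)²] = 0.034325 kg m².
The removed disk has mass m = M·πr²/(ab) = (0.478)·π(0.0686)²/(0.464·0.804) = 0.018943 kg (same uniform areal density).
Its moment of inertia about the rotation axis (parallel-axis theorem): I_hole = (1/2)mr² + md² = (1/2)(0.018943)(0.0686)² + (0.018943)(0.154)² = 0.00049383 kg m².
Treating the hole as negative mass, I = I₀ − I_hole = 0.034325 − 0.00049383 = 0.033831 kg m².

0.0338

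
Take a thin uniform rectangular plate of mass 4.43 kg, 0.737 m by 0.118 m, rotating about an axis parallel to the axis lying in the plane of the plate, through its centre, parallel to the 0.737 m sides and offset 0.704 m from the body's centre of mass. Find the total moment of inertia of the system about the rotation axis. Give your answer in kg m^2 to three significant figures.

2.20

I_cm = (1/12)Mb² = (1/12)(4.43)(0.118)² = 0.0051403 kg m^2; centre at d = 0.704 m, so the parallel axis theorem gives I = 0.0051403 + (4.43)(0.704)² = 2.2007 kg m^2.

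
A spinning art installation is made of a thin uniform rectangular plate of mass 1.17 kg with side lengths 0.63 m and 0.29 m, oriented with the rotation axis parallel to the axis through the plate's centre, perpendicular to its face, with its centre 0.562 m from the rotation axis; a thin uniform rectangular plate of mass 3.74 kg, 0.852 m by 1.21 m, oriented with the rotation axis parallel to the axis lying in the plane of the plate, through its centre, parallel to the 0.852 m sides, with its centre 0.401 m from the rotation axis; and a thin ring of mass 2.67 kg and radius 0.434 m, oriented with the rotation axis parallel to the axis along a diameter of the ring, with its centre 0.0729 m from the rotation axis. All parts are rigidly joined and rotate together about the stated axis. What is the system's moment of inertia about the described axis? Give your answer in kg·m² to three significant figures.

1.74

Rectangular plate: I_cm = (1/12)M(a²+b²) = (1/12)(1.17)[(0.63)² + (0.29)²] = 0.046898 kg·m²; centre at d = 0.562 m, so I = I_cm + Md² gives I = 0.046898 + (1.17)(0.562)² = 0.41643 kg·m².
Rectangular plate: I_cm = (1/12)Mb² = (1/12)(3.74)(1.21)² = 0.45631 kg·m²; centre at d = 0.401 m, so I = I_cm + Md² gives I = 0.45631 + (3.74)(0.401)² = 1.0577 kg·m².
Thin ring: I_cm = (1/2)MR² = (1/2)(2.67)(0.434)² = 0.25146 kg·m²; centre at d = 0.0729 m, so I = I_cm + Md² gives I = 0.25146 + (2.67)(0.0729)² = 0.26564 kg·m².
Total I = 0.41643 + 1.0577 + 0.26564 = 1.7398 kg·m².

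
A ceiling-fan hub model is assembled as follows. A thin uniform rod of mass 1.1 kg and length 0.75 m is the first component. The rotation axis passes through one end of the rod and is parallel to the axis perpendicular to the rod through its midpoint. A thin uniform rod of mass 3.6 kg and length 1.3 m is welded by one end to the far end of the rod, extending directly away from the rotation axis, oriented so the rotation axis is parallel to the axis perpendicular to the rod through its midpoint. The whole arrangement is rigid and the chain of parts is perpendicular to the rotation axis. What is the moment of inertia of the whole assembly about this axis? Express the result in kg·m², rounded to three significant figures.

Thin rod: I_cm = (1/12)ML² = (1/12)(1.1)(0.75)² = 0.051563 kg·m²; centre at d = 0.375 m, so the parallel axis theorem gives I = 0.051563 + (1.1)(0.375)² = 0.20625 kg·m².
Thin rod: I_cm = (1/12)ML² = (1/12)(3.6)(1.3)² = 0.507 kg·m²; centre at d = 0.375 + 0.375 + 0.65 = 1.4 m, so the parallel axis theorem gives I = 0.507 + (3.6)(1.4)² = 7.563 kg·m².
Total I = 0.20625 + 7.563 = 7.7692 kg·m².

7.77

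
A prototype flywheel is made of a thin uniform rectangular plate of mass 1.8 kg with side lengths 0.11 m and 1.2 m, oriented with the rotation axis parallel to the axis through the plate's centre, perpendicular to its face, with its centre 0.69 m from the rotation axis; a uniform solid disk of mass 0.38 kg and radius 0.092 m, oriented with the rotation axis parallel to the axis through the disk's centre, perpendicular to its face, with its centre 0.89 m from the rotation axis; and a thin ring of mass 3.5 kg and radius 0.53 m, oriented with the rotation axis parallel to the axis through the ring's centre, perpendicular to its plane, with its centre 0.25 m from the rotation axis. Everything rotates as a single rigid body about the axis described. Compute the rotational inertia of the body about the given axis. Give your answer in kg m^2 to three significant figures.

Rectangular plate: I_cm = (1/12)M(a²+b²) = (1/12)(1.8)[(0.11)² + (1.2)²] = 0.21781 kg m^2; centre at d = 0.69 m, so the parallel axis theorem gives I = 0.21781 + (1.8)(0.69)² = 1.0748 kg m^2.
Solid disk: I_cm = (1/2)MR² = (1/2)(0.38)(0.092)² = 0.0016082 kg m^2; centre at d = 0.89 m, so the parallel axis theorem gives I = 0.0016082 + (0.38)(0.89)² = 0.30261 kg m^2.
Thin ring: I_cm = MR² = (3.5)(0.53)² = 0.98315 kg m^2; centre at d = 0.25 m, so the parallel axis theorem gives I = 0.98315 + (3.5)(0.25)² = 1.2019 kg m^2.
Total I = 1.0748 + 0.30261 + 1.2019 = 2.5793 kg m^2.

2.58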